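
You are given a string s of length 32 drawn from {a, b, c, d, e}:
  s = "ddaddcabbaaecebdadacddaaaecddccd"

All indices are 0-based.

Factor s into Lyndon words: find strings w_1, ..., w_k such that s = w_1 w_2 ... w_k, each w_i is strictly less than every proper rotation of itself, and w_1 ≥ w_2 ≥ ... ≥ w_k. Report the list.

emit factor 1: 'd' (i=0, period=1)
emit factor 2: 'd' (i=1, period=1)
emit factor 3: 'addc' (i=2, period=4)
emit factor 4: 'abb' (i=6, period=3)
emit factor 5: 'aaecebdadacdd' (i=9, period=13)
emit factor 6: 'aaaecddccd' (i=22, period=10)

["d", "d", "addc", "abb", "aaecebdadacdd", "aaaecddccd"]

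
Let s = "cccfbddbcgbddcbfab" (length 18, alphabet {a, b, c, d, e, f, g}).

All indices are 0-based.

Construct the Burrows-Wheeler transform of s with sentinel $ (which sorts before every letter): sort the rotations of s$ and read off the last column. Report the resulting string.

rank  rotation             last
    0  $cccfbddbcgbddcbfab  b
    1  ab$cccfbddbcgbddcbf  f
    2  b$cccfbddbcgbddcbfa  a
    3  bcgbddcbfab$cccfbdd  d
    4  bddbcgbddcbfab$cccf  f
    5  bddcbfab$cccfbddbcg  g
    6  bfab$cccfbddbcgbddc  c
    7  cbfab$cccfbddbcgbdd  d
    8  cccfbddbcgbddcbfab$  $
    9  ccfbddbcgbddcbfab$c  c
   10  cfbddbcgbddcbfab$cc  c
   11  cgbddcbfab$cccfbddb  b
   12  dbcgbddcbfab$cccfbd  d
   13  dcbfab$cccfbddbcgbd  d
   14  ddbcgbddcbfab$cccfb  b
   15  ddcbfab$cccfbddbcgb  b
   16  fab$cccfbddbcgbddcb  b
   17  fbddbcgbddcbfab$ccc  c
   18  gbddcbfab$cccfbddbc  c

bfadfgcd$ccbddbbbcc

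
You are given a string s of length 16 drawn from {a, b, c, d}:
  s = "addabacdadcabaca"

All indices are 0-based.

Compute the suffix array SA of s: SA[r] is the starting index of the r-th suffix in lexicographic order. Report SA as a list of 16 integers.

rank→(start, suffix):
  0 → (15, 'a')
  1 → (11, 'abaca')
  2 → (3, 'abacdadcabaca')
  3 → (13, 'aca')
  4 → (5, 'acdadcabaca')
  5 → (8, 'adcabaca')
  6 → (0, 'addabacdadcabaca')
  7 → (12, 'baca')
  8 → (4, 'bacdadcabaca')
  9 → (14, 'ca')
  10 → (10, 'cabaca')
  11 → (6, 'cdadcabaca')
  12 → (2, 'dabacdadcabaca')
  13 → (7, 'dadcabaca')
  14 → (9, 'dcabaca')
  15 → (1, 'ddabacdadcabaca')

[15, 11, 3, 13, 5, 8, 0, 12, 4, 14, 10, 6, 2, 7, 9, 1]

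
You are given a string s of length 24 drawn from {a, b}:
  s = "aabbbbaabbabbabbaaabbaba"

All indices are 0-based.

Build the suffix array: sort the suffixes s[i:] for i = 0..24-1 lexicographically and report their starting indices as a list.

rank→(start, suffix):
  0 → (23, 'a')
  1 → (16, 'aaabbaba')
  2 → (17, 'aabbaba')
  3 → (6, 'aabbabbabbaaabbaba')
  4 → (0, 'aabbbbaabbabbabbaaabbaba')
  5 → (21, 'aba')
  6 → (13, 'abbaaabbaba')
  7 → (18, 'abbaba')
  8 → (10, 'abbabbaaabbaba')
  9 → (7, 'abbabbabbaaabbaba')
  10 → (1, 'abbbbaabbabbabbaaabbaba')
  11 → (22, 'ba')
  12 → (15, 'baaabbaba')
  13 → (5, 'baabbabbabbaaabbaba')
  14 → (20, 'baba')
  15 → (12, 'babbaaabbaba')
  16 → (9, 'babbabbaaabbaba')
  17 → (14, 'bbaaabbaba')
  18 → (4, 'bbaabbabbabbaaabbaba')
  19 → (19, 'bbaba')
  20 → (11, 'bbabbaaabbaba')
  21 → (8, 'bbabbabbaaabbaba')
  22 → (3, 'bbbaabbabbabbaaabbaba')
  23 → (2, 'bbbbaabbabbabbaaabbaba')

[23, 16, 17, 6, 0, 21, 13, 18, 10, 7, 1, 22, 15, 5, 20, 12, 9, 14, 4, 19, 11, 8, 3, 2]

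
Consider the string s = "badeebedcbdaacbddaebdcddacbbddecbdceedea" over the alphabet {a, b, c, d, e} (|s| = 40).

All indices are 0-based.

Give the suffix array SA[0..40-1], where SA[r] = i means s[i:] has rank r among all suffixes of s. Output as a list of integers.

sorted suffixes:
  #0 SA[0]=39  'a'
  #1 SA[1]=11  'aacbddaebdcddacbbddecbdceedea'
  #2 SA[2]=24  'acbbddecbdceedea'
  #3 SA[3]=12  'acbddaebdcddacbbddecbdceedea'
  #4 SA[4]=1  'adeebedcbdaacbddaebdcddacbbddecbdceedea'
  #5 SA[5]=17  'aebdcddacbbddecbdceedea'
  #6 SA[6]=0  'badeebedcbdaacbddaebdcddacbbddecbdceedea'
  #7 SA[7]=26  'bbddecbdceedea'
  #8 SA[8]=9  'bdaacbddaebdcddacbbddecbdceedea'
  #9 SA[9]=19  'bdcddacbbddecbdceedea'
  #10 SA[10]=32  'bdceedea'
  #11 SA[11]=14  'bddaebdcddacbbddecbdceedea'
  #12 SA[12]=27  'bddecbdceedea'
  #13 SA[13]=5  'bedcbdaacbddaebdcddacbbddecbdceedea'
  #14 SA[14]=25  'cbbddecbdceedea'
  #15 SA[15]=8  'cbdaacbddaebdcddacbbddecbdceedea'
  #16 SA[16]=31  'cbdceedea'
  #17 SA[17]=13  'cbddaebdcddacbbddecbdceedea'
  #18 SA[18]=21  'cddacbbddecbdceedea'
  #19 SA[19]=34  'ceedea'
  #20 SA[20]=10  'daacbddaebdcddacbbddecbdceedea'
  #21 SA[21]=23  'dacbbddecbdceedea'
  #22 SA[22]=16  'daebdcddacbbddecbdceedea'
  #23 SA[23]=7  'dcbdaacbddaebdcddacbbddecbdceedea'
  #24 SA[24]=20  'dcddacbbddecbdceedea'
  #25 SA[25]=33  'dceedea'
  #26 SA[26]=22  'ddacbbddecbdceedea'
  #27 SA[27]=15  'ddaebdcddacbbddecbdceedea'
  #28 SA[28]=28  'ddecbdceedea'
  #29 SA[29]=37  'dea'
  #30 SA[30]=29  'decbdceedea'
  #31 SA[31]=2  'deebedcbdaacbddaebdcddacbbddecbdceedea'
  #32 SA[32]=38  'ea'
  #33 SA[33]=18  'ebdcddacbbddecbdceedea'
  #34 SA[34]=4  'ebedcbdaacbddaebdcddacbbddecbdceedea'
  #35 SA[35]=30  'ecbdceedea'
  #36 SA[36]=6  'edcbdaacbddaebdcddacbbddecbdceedea'
  #37 SA[37]=36  'edea'
  #38 SA[38]=3  'eebedcbdaacbddaebdcddacbbddecbdceedea'
  #39 SA[39]=35  'eedea'

[39, 11, 24, 12, 1, 17, 0, 26, 9, 19, 32, 14, 27, 5, 25, 8, 31, 13, 21, 34, 10, 23, 16, 7, 20, 33, 22, 15, 28, 37, 29, 2, 38, 18, 4, 30, 6, 36, 3, 35]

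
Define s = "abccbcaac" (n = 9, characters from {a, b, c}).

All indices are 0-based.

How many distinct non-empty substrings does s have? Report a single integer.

sorted suffixes:
  #0 SA[0]=6  'aac'
  #1 SA[1]=0  'abccbcaac'
  #2 SA[2]=7  'ac'
  #3 SA[3]=4  'bcaac'
  #4 SA[4]=1  'bccbcaac'
  #5 SA[5]=8  'c'
  #6 SA[6]=5  'caac'
  #7 SA[7]=3  'cbcaac'
  #8 SA[8]=2  'ccbcaac'

SA = [6, 0, 7, 4, 1, 8, 5, 3, 2]
[i] adj suffixes → lcp
  [1] 6/0 → 1 ('a')
  [2] 0/7 → 1 ('a')
  [3] 7/4 → 0 ('')
  [4] 4/1 → 2 ('bc')
  [5] 1/8 → 0 ('')
  [6] 8/5 → 1 ('c')
  [7] 5/3 → 1 ('c')
  [8] 3/2 → 1 ('c')

n(n+1)/2 = 9·10/2 = 45
Σ LCP = 0 + 1 + 1 + 0 + 2 + 0 + 1 + 1 + 1 = 7
distinct = 45 − 7 = 38

38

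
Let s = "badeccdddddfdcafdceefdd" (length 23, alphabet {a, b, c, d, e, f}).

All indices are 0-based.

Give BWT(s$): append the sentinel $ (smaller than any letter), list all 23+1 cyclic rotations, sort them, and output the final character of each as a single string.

rank  rotation                  last
    0  $badeccdddddfdcafdceefdd  d
    1  adeccdddddfdcafdceefdd$b  b
    2  afdceefdd$badeccdddddfdc  c
    3  badeccdddddfdcafdceefdd$  $
    4  cafdceefdd$badeccdddddfd  d
    5  ccdddddfdcafdceefdd$bade  e
    6  cdddddfdcafdceefdd$badec  c
    7  ceefdd$badeccdddddfdcafd  d
    8  d$badeccdddddfdcafdceefd  d
    9  dcafdceefdd$badeccdddddf  f
   10  dceefdd$badeccdddddfdcaf  f
   11  dd$badeccdddddfdcafdceef  f
   12  dddddfdcafdceefdd$badecc  c
   13  ddddfdcafdceefdd$badeccd  d
   14  dddfdcafdceefdd$badeccdd  d
   15  ddfdcafdceefdd$badeccddd  d
   16  deccdddddfdcafdceefdd$ba  a
   17  dfdcafdceefdd$badeccdddd  d
   18  eccdddddfdcafdceefdd$bad  d
   19  eefdd$badeccdddddfdcafdc  c
   20  efdd$badeccdddddfdcafdce  e
   21  fdcafdceefdd$badeccddddd  d
   22  fdceefdd$badeccdddddfdca  a
   23  fdd$badeccdddddfdcafdcee  e

dbc$decddfffcdddaddcedae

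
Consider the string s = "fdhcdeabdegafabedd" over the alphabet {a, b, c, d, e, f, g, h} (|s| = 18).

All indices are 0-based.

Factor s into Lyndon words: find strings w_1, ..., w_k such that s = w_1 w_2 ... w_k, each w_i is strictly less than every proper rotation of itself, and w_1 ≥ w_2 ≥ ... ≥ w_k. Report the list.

["f", "dh", "cde", "abdegafabedd"]

emit factor 1: 'f' (i=0, period=1)
emit factor 2: 'dh' (i=1, period=2)
emit factor 3: 'cde' (i=3, period=3)
emit factor 4: 'abdegafabedd' (i=6, period=12)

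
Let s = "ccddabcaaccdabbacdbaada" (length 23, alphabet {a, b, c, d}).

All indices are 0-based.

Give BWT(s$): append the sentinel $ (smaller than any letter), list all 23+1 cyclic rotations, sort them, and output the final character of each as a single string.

rank  rotation                  last
    0  $ccddabcaaccdabbacdbaada  a
    1  a$ccddabcaaccdabbacdbaad  d
    2  aaccdabbacdbaada$ccddabc  c
    3  aada$ccddabcaaccdabbacdb  b
    4  abbacdbaada$ccddabcaaccd  d
    5  abcaaccdabbacdbaada$ccdd  d
    6  accdabbacdbaada$ccddabca  a
    7  acdbaada$ccddabcaaccdabb  b
    8  ada$ccddabcaaccdabbacdba  a
    9  baada$ccddabcaaccdabbacd  d
   10  bacdbaada$ccddabcaaccdab  b
   11  bbacdbaada$ccddabcaaccda  a
   12  bcaaccdabbacdbaada$ccdda  a
   13  caaccdabbacdbaada$ccddab  b
   14  ccdabbacdbaada$ccddabcaa  a
   15  ccddabcaaccdabbacdbaada$  $
   16  cdabbacdbaada$ccddabcaac  c
   17  cdbaada$ccddabcaaccdabba  a
   18  cddabcaaccdabbacdbaada$c  c
   19  da$ccddabcaaccdabbacdbaa  a
   20  dabbacdbaada$ccddabcaacc  c
   21  dabcaaccdabbacdbaada$ccd  d
   22  dbaada$ccddabcaaccdabbac  c
   23  ddabcaaccdabbacdbaada$cc  c

adcbddabadbaaba$cacacdcc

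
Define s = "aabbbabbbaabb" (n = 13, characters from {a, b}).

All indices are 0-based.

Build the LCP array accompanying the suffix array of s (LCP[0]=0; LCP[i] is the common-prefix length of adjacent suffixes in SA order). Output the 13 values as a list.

[0, 4, 1, 3, 5, 0, 1, 2, 1, 2, 3, 2, 4]

rank→(start, suffix):
  0 → (9, 'aabb')
  1 → (0, 'aabbbabbbaabb')
  2 → (10, 'abb')
  3 → (5, 'abbbaabb')
  4 → (1, 'abbbabbbaabb')
  5 → (12, 'b')
  6 → (8, 'baabb')
  7 → (4, 'babbbaabb')
  8 → (11, 'bb')
  9 → (7, 'bbaabb')
  10 → (3, 'bbabbbaabb')
  11 → (6, 'bbbaabb')
  12 → (2, 'bbbabbbaabb')

SA = [9, 0, 10, 5, 1, 12, 8, 4, 11, 7, 3, 6, 2]
rank  pair      lcp
   1  s[9:],s[0:]  4  'aabb'
   2  s[0:],s[10:]  1  'a'
   3  s[10:],s[5:]  3  'abb'
   4  s[5:],s[1:]  5  'abbba'
   5  s[1:],s[12:]  0  ''
   6  s[12:],s[8:]  1  'b'
   7  s[8:],s[4:]  2  'ba'
   8  s[4:],s[11:]  1  'b'
   9  s[11:],s[7:]  2  'bb'
  10  s[7:],s[3:]  3  'bba'
  11  s[3:],s[6:]  2  'bb'
  12  s[6:],s[2:]  4  'bbba'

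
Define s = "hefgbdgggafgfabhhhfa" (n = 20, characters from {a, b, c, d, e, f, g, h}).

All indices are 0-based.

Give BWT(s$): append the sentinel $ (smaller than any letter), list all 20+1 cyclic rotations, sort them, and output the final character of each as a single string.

rank  rotation               last
    0  $hefgbdgggafgfabhhhfa  a
    1  a$hefgbdgggafgfabhhhf  f
    2  abhhhfa$hefgbdgggafgf  f
    3  afgfabhhhfa$hefgbdggg  g
    4  bdgggafgfabhhhfa$hefg  g
    5  bhhhfa$hefgbdgggafgfa  a
    6  dgggafgfabhhhfa$hefgb  b
    7  efgbdgggafgfabhhhfa$h  h
    8  fa$hefgbdgggafgfabhhh  h
    9  fabhhhfa$hefgbdgggafg  g
   10  fgbdgggafgfabhhhfa$he  e
   11  fgfabhhhfa$hefgbdggga  a
   12  gafgfabhhhfa$hefgbdgg  g
   13  gbdgggafgfabhhhfa$hef  f
   14  gfabhhhfa$hefgbdgggaf  f
   15  ggafgfabhhhfa$hefgbdg  g
   16  gggafgfabhhhfa$hefgbd  d
   17  hefgbdgggafgfabhhhfa$  $
   18  hfa$hefgbdgggafgfabhh  h
   19  hhfa$hefgbdgggafgfabh  h
   20  hhhfa$hefgbdgggafgfab  b

affggabhhgeagffgd$hhb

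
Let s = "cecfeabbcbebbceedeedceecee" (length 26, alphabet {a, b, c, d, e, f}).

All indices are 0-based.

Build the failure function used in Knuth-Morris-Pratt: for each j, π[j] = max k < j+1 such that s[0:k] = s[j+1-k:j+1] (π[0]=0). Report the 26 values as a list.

π[0] = 0
j=1 s[j]='e': π[1]=0 (border '')
j=2 s[j]='c': π[2]=1 (border 'c')
j=3 s[j]='f': k: 1→0; π[3]=0 (border '')
j=4 s[j]='e': π[4]=0 (border '')
j=5 s[j]='a': π[5]=0 (border '')
j=6 s[j]='b': π[6]=0 (border '')
j=7 s[j]='b': π[7]=0 (border '')
j=8 s[j]='c': π[8]=1 (border 'c')
j=9 s[j]='b': k: 1→0; π[9]=0 (border '')
j=10 s[j]='e': π[10]=0 (border '')
j=11 s[j]='b': π[11]=0 (border '')
j=12 s[j]='b': π[12]=0 (border '')
j=13 s[j]='c': π[13]=1 (border 'c')
j=14 s[j]='e': π[14]=2 (border 'ce')
j=15 s[j]='e': k: 2→0; π[15]=0 (border '')
j=16 s[j]='d': π[16]=0 (border '')
j=17 s[j]='e': π[17]=0 (border '')
j=18 s[j]='e': π[18]=0 (border '')
j=19 s[j]='d': π[19]=0 (border '')
j=20 s[j]='c': π[20]=1 (border 'c')
j=21 s[j]='e': π[21]=2 (border 'ce')
j=22 s[j]='e': k: 2→0; π[22]=0 (border '')
j=23 s[j]='c': π[23]=1 (border 'c')
j=24 s[j]='e': π[24]=2 (border 'ce')
j=25 s[j]='e': k: 2→0; π[25]=0 (border '')

[0, 0, 1, 0, 0, 0, 0, 0, 1, 0, 0, 0, 0, 1, 2, 0, 0, 0, 0, 0, 1, 2, 0, 1, 2, 0]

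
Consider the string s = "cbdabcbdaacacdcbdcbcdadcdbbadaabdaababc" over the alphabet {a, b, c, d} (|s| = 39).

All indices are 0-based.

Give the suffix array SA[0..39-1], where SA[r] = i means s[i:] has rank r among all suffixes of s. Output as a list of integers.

[33, 29, 8, 34, 36, 3, 30, 9, 11, 27, 21, 35, 26, 25, 37, 4, 18, 31, 6, 1, 15, 38, 10, 17, 5, 0, 14, 19, 23, 12, 32, 28, 7, 2, 20, 24, 16, 13, 22]

sorted suffixes:
  #0 SA[0]=33  'aababc'
  #1 SA[1]=29  'aabdaababc'
  #2 SA[2]=8  'aacacdcbdcbcdadcdbbadaabdaababc'
  #3 SA[3]=34  'ababc'
  #4 SA[4]=36  'abc'
  #5 SA[5]=3  'abcbdaacacdcbdcbcdadcdbbadaabdaababc'
  #6 SA[6]=30  'abdaababc'
  #7 SA[7]=9  'acacdcbdcbcdadcdbbadaabdaababc'
  #8 SA[8]=11  'acdcbdcbcdadcdbbadaabdaababc'
  #9 SA[9]=27  'adaabdaababc'
  #10 SA[10]=21  'adcdbbadaabdaababc'
  #11 SA[11]=35  'babc'
  #12 SA[12]=26  'badaabdaababc'
  #13 SA[13]=25  'bbadaabdaababc'
  #14 SA[14]=37  'bc'
  #15 SA[15]=4  'bcbdaacacdcbdcbcdadcdbbadaabdaababc'
  #16 SA[16]=18  'bcdadcdbbadaabdaababc'
  #17 SA[17]=31  'bdaababc'
  #18 SA[18]=6  'bdaacacdcbdcbcdadcdbbadaabdaababc'
  #19 SA[19]=1  'bdabcbdaacacdcbdcbcdadcdbbadaabdaababc'
  #20 SA[20]=15  'bdcbcdadcdbbadaabdaababc'
  #21 SA[21]=38  'c'
  #22 SA[22]=10  'cacdcbdcbcdadcdbbadaabdaababc'
  #23 SA[23]=17  'cbcdadcdbbadaabdaababc'
  #24 SA[24]=5  'cbdaacacdcbdcbcdadcdbbadaabdaababc'
  #25 SA[25]=0  'cbdabcbdaacacdcbdcbcdadcdbbadaabdaababc'
  #26 SA[26]=14  'cbdcbcdadcdbbadaabdaababc'
  #27 SA[27]=19  'cdadcdbbadaabdaababc'
  #28 SA[28]=23  'cdbbadaabdaababc'
  #29 SA[29]=12  'cdcbdcbcdadcdbbadaabdaababc'
  #30 SA[30]=32  'daababc'
  #31 SA[31]=28  'daabdaababc'
  #32 SA[32]=7  'daacacdcbdcbcdadcdbbadaabdaababc'
  #33 SA[33]=2  'dabcbdaacacdcbdcbcdadcdbbadaabdaababc'
  #34 SA[34]=20  'dadcdbbadaabdaababc'
  #35 SA[35]=24  'dbbadaabdaababc'
  #36 SA[36]=16  'dcbcdadcdbbadaabdaababc'
  #37 SA[37]=13  'dcbdcbcdadcdbbadaabdaababc'
  #38 SA[38]=22  'dcdbbadaabdaababc'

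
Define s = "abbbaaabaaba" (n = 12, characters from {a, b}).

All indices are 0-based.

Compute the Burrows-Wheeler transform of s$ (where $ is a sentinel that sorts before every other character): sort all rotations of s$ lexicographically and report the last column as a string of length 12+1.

rank  rotation       last
    0  $abbbaaabaaba  a
    1  a$abbbaaabaab  b
    2  aaabaaba$abbb  b
    3  aaba$abbbaaab  b
    4  aabaaba$abbba  a
    5  aba$abbbaaaba  a
    6  abaaba$abbbaa  a
    7  abbbaaabaaba$  $
    8  ba$abbbaaabaa  a
    9  baaabaaba$abb  b
   10  baaba$abbbaaa  a
   11  bbaaabaaba$ab  b
   12  bbbaaabaaba$a  a

abbbaaa$ababa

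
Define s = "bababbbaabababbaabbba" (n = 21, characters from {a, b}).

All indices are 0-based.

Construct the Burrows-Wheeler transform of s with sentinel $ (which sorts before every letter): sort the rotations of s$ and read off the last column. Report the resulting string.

abbbabbbabbbba$aabbaaa

rank  rotation                last
    0  $bababbbaabababbaabbba  a
    1  a$bababbbaabababbaabbb  b
    2  aabababbaabbba$bababbb  b
    3  aabbba$bababbbaabababb  b
    4  abababbaabbba$bababbba  a
    5  ababbaabbba$bababbbaab  b
    6  ababbbaabababbaabbba$b  b
    7  abbaabbba$bababbbaabab  b
    8  abbba$bababbbaabababba  a
    9  abbbaabababbaabbba$bab  b
   10  ba$bababbbaabababbaabb  b
   11  baabababbaabbba$bababb  b
   12  baabbba$bababbbaababab  b
   13  bababbaabbba$bababbbaa  a
   14  bababbbaabababbaabbba$  $
   15  babbaabbba$bababbbaaba  a
   16  babbbaabababbaabbba$ba  a
   17  bba$bababbbaabababbaab  b
   18  bbaabababbaabbba$babab  b
   19  bbaabbba$bababbbaababa  a
   20  bbba$bababbbaabababbaa  a
   21  bbbaabababbaabbba$baba  a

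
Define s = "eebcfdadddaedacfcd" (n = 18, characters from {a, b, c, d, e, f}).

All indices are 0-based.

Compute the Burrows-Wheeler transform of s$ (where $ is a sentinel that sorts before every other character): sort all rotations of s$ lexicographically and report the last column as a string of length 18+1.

ddddefabcefddaea$cc

rank  rotation             last
    0  $eebcfdadddaedacfcd  d
    1  acfcd$eebcfdadddaed  d
    2  adddaedacfcd$eebcfd  d
    3  aedacfcd$eebcfdaddd  d
    4  bcfdadddaedacfcd$ee  e
    5  cd$eebcfdadddaedacf  f
    6  cfcd$eebcfdadddaeda  a
    7  cfdadddaedacfcd$eeb  b
    8  d$eebcfdadddaedacfc  c
    9  dacfcd$eebcfdadddae  e
   10  dadddaedacfcd$eebcf  f
   11  daedacfcd$eebcfdadd  d
   12  ddaedacfcd$eebcfdad  d
   13  dddaedacfcd$eebcfda  a
   14  ebcfdadddaedacfcd$e  e
   15  edacfcd$eebcfdaddda  a
   16  eebcfdadddaedacfcd$  $
   17  fcd$eebcfdadddaedac  c
   18  fdadddaedacfcd$eebc  c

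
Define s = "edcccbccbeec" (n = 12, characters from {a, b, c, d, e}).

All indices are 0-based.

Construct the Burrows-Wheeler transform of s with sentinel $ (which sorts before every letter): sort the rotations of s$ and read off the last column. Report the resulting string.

cccecccbdee$b

rank  rotation       last
    0  $edcccbccbeec  c
    1  bccbeec$edccc  c
    2  beec$edcccbcc  c
    3  c$edcccbccbee  e
    4  cbccbeec$edcc  c
    5  cbeec$edcccbc  c
    6  ccbccbeec$edc  c
    7  ccbeec$edcccb  b
    8  cccbccbeec$ed  d
    9  dcccbccbeec$e  e
   10  ec$edcccbccbe  e
   11  edcccbccbeec$  $
   12  eec$edcccbccb  b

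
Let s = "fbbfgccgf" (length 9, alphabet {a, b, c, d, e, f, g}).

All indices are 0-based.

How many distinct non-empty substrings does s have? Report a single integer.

rank | idx | suffix
   0 |   1 | bbfgccgf
   1 |   2 | bfgccgf
   2 |   5 | ccgf
   3 |   6 | cgf
   4 |   8 | f
   5 |   0 | fbbfgccgf
   6 |   3 | fgccgf
   7 |   4 | gccgf
   8 |   7 | gf

SA = [1, 2, 5, 6, 8, 0, 3, 4, 7]
[i] adj suffixes → lcp
  [1] 1/2 → 1 ('b')
  [2] 2/5 → 0 ('')
  [3] 5/6 → 1 ('c')
  [4] 6/8 → 0 ('')
  [5] 8/0 → 1 ('f')
  [6] 0/3 → 1 ('f')
  [7] 3/4 → 0 ('')
  [8] 4/7 → 1 ('g')

n(n+1)/2 = 9·10/2 = 45
Σ LCP = 0 + 1 + 0 + 1 + 0 + 1 + 1 + 0 + 1 = 5
distinct = 45 − 5 = 40

40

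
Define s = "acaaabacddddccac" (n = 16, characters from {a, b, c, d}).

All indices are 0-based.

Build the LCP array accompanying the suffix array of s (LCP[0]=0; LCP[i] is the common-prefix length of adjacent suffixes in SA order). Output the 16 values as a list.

rank | idx | suffix
   0 |   2 | aaabacddddccac
   1 |   3 | aabacddddccac
   2 |   4 | abacddddccac
   3 |  14 | ac
   4 |   0 | acaaabacddddccac
   5 |   6 | acddddccac
   6 |   5 | bacddddccac
   7 |  15 | c
   8 |   1 | caaabacddddccac
   9 |  13 | cac
  10 |  12 | ccac
  11 |   7 | cddddccac
  12 |  11 | dccac
  13 |  10 | ddccac
  14 |   9 | dddccac
  15 |   8 | ddddccac

SA = [2, 3, 4, 14, 0, 6, 5, 15, 1, 13, 12, 7, 11, 10, 9, 8]
[i] adj suffixes → lcp
  [1] 2/3 → 2 ('aa')
  [2] 3/4 → 1 ('a')
  [3] 4/14 → 1 ('a')
  [4] 14/0 → 2 ('ac')
  [5] 0/6 → 2 ('ac')
  [6] 6/5 → 0 ('')
  [7] 5/15 → 0 ('')
  [8] 15/1 → 1 ('c')
  [9] 1/13 → 2 ('ca')
  [10] 13/12 → 1 ('c')
  [11] 12/7 → 1 ('c')
  [12] 7/11 → 0 ('')
  [13] 11/10 → 1 ('d')
  [14] 10/9 → 2 ('dd')
  [15] 9/8 → 3 ('ddd')

[0, 2, 1, 1, 2, 2, 0, 0, 1, 2, 1, 1, 0, 1, 2, 3]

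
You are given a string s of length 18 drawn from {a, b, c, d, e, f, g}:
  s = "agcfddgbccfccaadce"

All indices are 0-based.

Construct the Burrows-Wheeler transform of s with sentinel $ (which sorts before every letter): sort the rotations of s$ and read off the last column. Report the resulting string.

rank  rotation             last
    0  $agcfddgbccfccaadce  e
    1  aadce$agcfddgbccfcc  c
    2  adce$agcfddgbccfcca  a
    3  agcfddgbccfccaadce$  $
    4  bccfccaadce$agcfddg  g
    5  caadce$agcfddgbccfc  c
    6  ccaadce$agcfddgbccf  f
    7  ccfccaadce$agcfddgb  b
    8  ce$agcfddgbccfccaad  d
    9  cfccaadce$agcfddgbc  c
   10  cfddgbccfccaadce$ag  g
   11  dce$agcfddgbccfccaa  a
   12  ddgbccfccaadce$agcf  f
   13  dgbccfccaadce$agcfd  d
   14  e$agcfddgbccfccaadc  c
   15  fccaadce$agcfddgbcc  c
   16  fddgbccfccaadce$agc  c
   17  gbccfccaadce$agcfdd  d
   18  gcfddgbccfccaadce$a  a

eca$gcfbdcgafdcccda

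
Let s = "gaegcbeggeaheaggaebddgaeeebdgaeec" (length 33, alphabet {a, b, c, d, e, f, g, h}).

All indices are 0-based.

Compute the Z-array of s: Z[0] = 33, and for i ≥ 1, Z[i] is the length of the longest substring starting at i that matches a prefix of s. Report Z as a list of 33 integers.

[33, 0, 0, 1, 0, 0, 0, 1, 1, 0, 0, 0, 0, 0, 1, 3, 0, 0, 0, 0, 0, 3, 0, 0, 0, 0, 0, 0, 3, 0, 0, 0, 0]

Z[0]=33
i=1: fresh scan; Z[1]=0
i=2: fresh scan; Z[2]=0
i=3: fresh scan; Z[3]=1 grow→box=[3,4)
i=4: fresh scan; Z[4]=0
i=5: fresh scan; Z[5]=0
i=6: fresh scan; Z[6]=0
i=7: fresh scan; Z[7]=1 grow→box=[7,8)
i=8: fresh scan; Z[8]=1 grow→box=[8,9)
i=9: fresh scan; Z[9]=0
i=10: fresh scan; Z[10]=0
i=11: fresh scan; Z[11]=0
i=12: fresh scan; Z[12]=0
i=13: fresh scan; Z[13]=0
i=14: fresh scan; Z[14]=1 grow→box=[14,15)
i=15: fresh scan; Z[15]=3 grow→box=[15,18)
i=16: min(r-i=2, Z[1]=0)=0; Z[16]=0
i=17: min(r-i=1, Z[2]=0)=0; Z[17]=0
i=18: fresh scan; Z[18]=0
i=19: fresh scan; Z[19]=0
i=20: fresh scan; Z[20]=0
i=21: fresh scan; Z[21]=3 grow→box=[21,24)
i=22: min(r-i=2, Z[1]=0)=0; Z[22]=0
i=23: min(r-i=1, Z[2]=0)=0; Z[23]=0
i=24: fresh scan; Z[24]=0
i=25: fresh scan; Z[25]=0
i=26: fresh scan; Z[26]=0
i=27: fresh scan; Z[27]=0
i=28: fresh scan; Z[28]=3 grow→box=[28,31)
i=29: min(r-i=2, Z[1]=0)=0; Z[29]=0
i=30: min(r-i=1, Z[2]=0)=0; Z[30]=0
i=31: fresh scan; Z[31]=0
i=32: fresh scan; Z[32]=0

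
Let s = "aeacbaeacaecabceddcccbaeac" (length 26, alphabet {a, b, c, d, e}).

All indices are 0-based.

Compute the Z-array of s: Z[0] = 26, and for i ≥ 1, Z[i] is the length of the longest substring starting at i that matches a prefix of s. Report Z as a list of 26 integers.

[26, 0, 1, 0, 0, 4, 0, 1, 0, 2, 0, 0, 1, 0, 0, 0, 0, 0, 0, 0, 0, 0, 4, 0, 1, 0]

Z[0]=26
i=1: i≥r, start 0; Z[1]=0
i=2: i≥r, start 0; Z[2]=1 grow→box=[2,3)
i=3: i≥r, start 0; Z[3]=0
i=4: i≥r, start 0; Z[4]=0
i=5: i≥r, start 0; Z[5]=4 grow→box=[5,9)
i=6: min(r-i=3, Z[1]=0)=0; Z[6]=0
i=7: min(r-i=2, Z[2]=1)=1; Z[7]=1
i=8: min(r-i=1, Z[3]=0)=0; Z[8]=0
i=9: i≥r, start 0; Z[9]=2 grow→box=[9,11)
i=10: min(r-i=1, Z[1]=0)=0; Z[10]=0
i=11: i≥r, start 0; Z[11]=0
i=12: i≥r, start 0; Z[12]=1 grow→box=[12,13)
i=13: i≥r, start 0; Z[13]=0
i=14: i≥r, start 0; Z[14]=0
i=15: i≥r, start 0; Z[15]=0
i=16: i≥r, start 0; Z[16]=0
i=17: i≥r, start 0; Z[17]=0
i=18: i≥r, start 0; Z[18]=0
i=19: i≥r, start 0; Z[19]=0
i=20: i≥r, start 0; Z[20]=0
i=21: i≥r, start 0; Z[21]=0
i=22: i≥r, start 0; Z[22]=4 grow→box=[22,26)
i=23: min(r-i=3, Z[1]=0)=0; Z[23]=0
i=24: min(r-i=2, Z[2]=1)=1; Z[24]=1
i=25: min(r-i=1, Z[3]=0)=0; Z[25]=0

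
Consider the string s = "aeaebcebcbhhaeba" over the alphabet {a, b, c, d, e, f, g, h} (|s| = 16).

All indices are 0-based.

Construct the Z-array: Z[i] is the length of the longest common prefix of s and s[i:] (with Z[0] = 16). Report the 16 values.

Z[0]=16
i=1: outside box; Z[1]=0
i=2: outside box; Z[2]=2 extend→box=[2,4)
i=3: min(r-i=1, Z[1]=0)=0; Z[3]=0
i=4: outside box; Z[4]=0
i=5: outside box; Z[5]=0
i=6: outside box; Z[6]=0
i=7: outside box; Z[7]=0
i=8: outside box; Z[8]=0
i=9: outside box; Z[9]=0
i=10: outside box; Z[10]=0
i=11: outside box; Z[11]=0
i=12: outside box; Z[12]=2 extend→box=[12,14)
i=13: min(r-i=1, Z[1]=0)=0; Z[13]=0
i=14: outside box; Z[14]=0
i=15: outside box; Z[15]=1 extend→box=[15,16)

[16, 0, 2, 0, 0, 0, 0, 0, 0, 0, 0, 0, 2, 0, 0, 1]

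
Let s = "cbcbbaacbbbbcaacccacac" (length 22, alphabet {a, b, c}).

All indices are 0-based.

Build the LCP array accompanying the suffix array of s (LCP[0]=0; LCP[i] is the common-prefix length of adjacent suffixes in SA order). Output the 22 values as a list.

[0, 3, 1, 2, 2, 2, 0, 1, 2, 3, 2, 1, 2, 0, 1, 2, 3, 1, 3, 2, 1, 2]

rank→(start, suffix):
  0 → (5, 'aacbbbbcaacccacac')
  1 → (13, 'aacccacac')
  2 → (20, 'ac')
  3 → (18, 'acac')
  4 → (6, 'acbbbbcaacccacac')
  5 → (14, 'acccacac')
  6 → (4, 'baacbbbbcaacccacac')
  7 → (3, 'bbaacbbbbcaacccacac')
  8 → (8, 'bbbbcaacccacac')
  9 → (9, 'bbbcaacccacac')
  10 → (10, 'bbcaacccacac')
  11 → (11, 'bcaacccacac')
  12 → (1, 'bcbbaacbbbbcaacccacac')
  13 → (21, 'c')
  14 → (12, 'caacccacac')
  15 → (19, 'cac')
  16 → (17, 'cacac')
  17 → (2, 'cbbaacbbbbcaacccacac')
  18 → (7, 'cbbbbcaacccacac')
  19 → (0, 'cbcbbaacbbbbcaacccacac')
  20 → (16, 'ccacac')
  21 → (15, 'cccacac')

SA = [5, 13, 20, 18, 6, 14, 4, 3, 8, 9, 10, 11, 1, 21, 12, 19, 17, 2, 7, 0, 16, 15]
i: (SA[i-1],SA[i]) lcp shared
  1: (5,13) 3 'aac'
  2: (13,20) 1 'a'
  3: (20,18) 2 'ac'
  4: (18,6) 2 'ac'
  5: (6,14) 2 'ac'
  6: (14,4) 0 ''
  7: (4,3) 1 'b'
  8: (3,8) 2 'bb'
  9: (8,9) 3 'bbb'
  10: (9,10) 2 'bb'
  11: (10,11) 1 'b'
  12: (11,1) 2 'bc'
  13: (1,21) 0 ''
  14: (21,12) 1 'c'
  15: (12,19) 2 'ca'
  16: (19,17) 3 'cac'
  17: (17,2) 1 'c'
  18: (2,7) 3 'cbb'
  19: (7,0) 2 'cb'
  20: (0,16) 1 'c'
  21: (16,15) 2 'cc'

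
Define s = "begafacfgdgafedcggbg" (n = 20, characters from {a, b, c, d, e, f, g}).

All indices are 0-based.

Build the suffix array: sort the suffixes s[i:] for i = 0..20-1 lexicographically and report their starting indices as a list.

[5, 3, 11, 0, 18, 6, 15, 14, 9, 13, 1, 4, 12, 7, 19, 2, 10, 17, 8, 16]

rank | idx | suffix
   0 |   5 | acfgdgafedcggbg
   1 |   3 | afacfgdgafedcggbg
   2 |  11 | afedcggbg
   3 |   0 | begafacfgdgafedcggbg
   4 |  18 | bg
   5 |   6 | cfgdgafedcggbg
   6 |  15 | cggbg
   7 |  14 | dcggbg
   8 |   9 | dgafedcggbg
   9 |  13 | edcggbg
  10 |   1 | egafacfgdgafedcggbg
  11 |   4 | facfgdgafedcggbg
  12 |  12 | fedcggbg
  13 |   7 | fgdgafedcggbg
  14 |  19 | g
  15 |   2 | gafacfgdgafedcggbg
  16 |  10 | gafedcggbg
  17 |  17 | gbg
  18 |   8 | gdgafedcggbg
  19 |  16 | ggbg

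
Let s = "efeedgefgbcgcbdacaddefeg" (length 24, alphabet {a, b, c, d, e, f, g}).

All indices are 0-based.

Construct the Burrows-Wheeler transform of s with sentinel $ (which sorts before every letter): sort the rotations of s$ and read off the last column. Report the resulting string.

gdcgcagbbadeef$dgfeeeefcd

rank  rotation                   last
    0  $efeedgefgbcgcbdacaddefeg  g
    1  acaddefeg$efeedgefgbcgcbd  d
    2  addefeg$efeedgefgbcgcbdac  c
    3  bcgcbdacaddefeg$efeedgefg  g
    4  bdacaddefeg$efeedgefgbcgc  c
    5  caddefeg$efeedgefgbcgcbda  a
    6  cbdacaddefeg$efeedgefgbcg  g
    7  cgcbdacaddefeg$efeedgefgb  b
    8  dacaddefeg$efeedgefgbcgcb  b
    9  ddefeg$efeedgefgbcgcbdaca  a
   10  defeg$efeedgefgbcgcbdacad  d
   11  dgefgbcgcbdacaddefeg$efee  e
   12  edgefgbcgcbdacaddefeg$efe  e
   13  eedgefgbcgcbdacaddefeg$ef  f
   14  efeedgefgbcgcbdacaddefeg$  $
   15  efeg$efeedgefgbcgcbdacadd  d
   16  efgbcgcbdacaddefeg$efeedg  g
   17  eg$efeedgefgbcgcbdacaddef  f
   18  feedgefgbcgcbdacaddefeg$e  e
   19  feg$efeedgefgbcgcbdacadde  e
   20  fgbcgcbdacaddefeg$efeedge  e
   21  g$efeedgefgbcgcbdacaddefe  e
   22  gbcgcbdacaddefeg$efeedgef  f
   23  gcbdacaddefeg$efeedgefgbc  c
   24  gefgbcgcbdacaddefeg$efeed  d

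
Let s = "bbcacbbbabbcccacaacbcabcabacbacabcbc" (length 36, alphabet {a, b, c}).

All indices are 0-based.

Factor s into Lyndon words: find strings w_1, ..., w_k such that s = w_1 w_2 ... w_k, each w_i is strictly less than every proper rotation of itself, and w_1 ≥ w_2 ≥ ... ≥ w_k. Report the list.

["bbc", "acbbb", "abbcccac", "aacbcabcabacbacabcbc"]

emit factor 1: 'bbc' (i=0, period=3)
emit factor 2: 'acbbb' (i=3, period=5)
emit factor 3: 'abbcccac' (i=8, period=8)
emit factor 4: 'aacbcabcabacbacabcbc' (i=16, period=20)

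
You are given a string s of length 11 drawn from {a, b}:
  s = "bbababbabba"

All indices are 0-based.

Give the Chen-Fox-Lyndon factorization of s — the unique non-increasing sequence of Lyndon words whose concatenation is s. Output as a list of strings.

["b", "b", "ababbabb", "a"]

emit factor 1: 'b' (i=0, period=1)
emit factor 2: 'b' (i=1, period=1)
emit factor 3: 'ababbabb' (i=2, period=8)
emit factor 4: 'a' (i=10, period=1)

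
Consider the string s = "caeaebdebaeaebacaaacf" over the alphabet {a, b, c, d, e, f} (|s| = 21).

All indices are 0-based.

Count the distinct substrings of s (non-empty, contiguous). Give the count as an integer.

199

rank→(start, suffix):
  0 → (16, 'aaacf')
  1 → (17, 'aacf')
  2 → (14, 'acaaacf')
  3 → (18, 'acf')
  4 → (9, 'aeaebacaaacf')
  5 → (1, 'aeaebdebaeaebacaaacf')
  6 → (11, 'aebacaaacf')
  7 → (3, 'aebdebaeaebacaaacf')
  8 → (13, 'bacaaacf')
  9 → (8, 'baeaebacaaacf')
  10 → (5, 'bdebaeaebacaaacf')
  11 → (15, 'caaacf')
  12 → (0, 'caeaebdebaeaebacaaacf')
  13 → (19, 'cf')
  14 → (6, 'debaeaebacaaacf')
  15 → (10, 'eaebacaaacf')
  16 → (2, 'eaebdebaeaebacaaacf')
  17 → (12, 'ebacaaacf')
  18 → (7, 'ebaeaebacaaacf')
  19 → (4, 'ebdebaeaebacaaacf')
  20 → (20, 'f')

SA = [16, 17, 14, 18, 9, 1, 11, 3, 13, 8, 5, 15, 0, 19, 6, 10, 2, 12, 7, 4, 20]
[i] adj suffixes → lcp
  [1] 16/17 → 2 ('aa')
  [2] 17/14 → 1 ('a')
  [3] 14/18 → 2 ('ac')
  [4] 18/9 → 1 ('a')
  [5] 9/1 → 5 ('aeaeb')
  [6] 1/11 → 2 ('ae')
  [7] 11/3 → 3 ('aeb')
  [8] 3/13 → 0 ('')
  [9] 13/8 → 2 ('ba')
  [10] 8/5 → 1 ('b')
  [11] 5/15 → 0 ('')
  [12] 15/0 → 2 ('ca')
  [13] 0/19 → 1 ('c')
  [14] 19/6 → 0 ('')
  [15] 6/10 → 0 ('')
  [16] 10/2 → 4 ('eaeb')
  [17] 2/12 → 1 ('e')
  [18] 12/7 → 3 ('eba')
  [19] 7/4 → 2 ('eb')
  [20] 4/20 → 0 ('')

n(n+1)/2 = 21·22/2 = 231
Σ LCP = 0 + 2 + 1 + 2 + 1 + 5 + 2 + 3 + 0 + 2 + 1 + 0 + 2 + 1 + 0 + 0 + 4 + 1 + 3 + 2 + 0 = 32
distinct = 231 − 32 = 199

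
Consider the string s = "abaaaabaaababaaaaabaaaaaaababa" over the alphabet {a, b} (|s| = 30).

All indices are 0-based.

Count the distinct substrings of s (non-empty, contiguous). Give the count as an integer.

rank | idx | suffix
   0 |  29 | a
   1 |  19 | aaaaaaababa
   2 |  20 | aaaaaababa
   3 |  13 | aaaaabaaaaaaababa
   4 |  21 | aaaaababa
   5 |  14 | aaaabaaaaaaababa
   6 |   2 | aaaabaaababaaaaabaaaaaaababa
   7 |  22 | aaaababa
   8 |  15 | aaabaaaaaaababa
   9 |   3 | aaabaaababaaaaabaaaaaaababa
  10 |  23 | aaababa
  11 |   7 | aaababaaaaabaaaaaaababa
  12 |  16 | aabaaaaaaababa
  13 |   4 | aabaaababaaaaabaaaaaaababa
  14 |  24 | aababa
  15 |   8 | aababaaaaabaaaaaaababa
  16 |  27 | aba
  17 |  17 | abaaaaaaababa
  18 |  11 | abaaaaabaaaaaaababa
  19 |   0 | abaaaabaaababaaaaabaaaaaaababa
  20 |   5 | abaaababaaaaabaaaaaaababa
  21 |  25 | ababa
  22 |   9 | ababaaaaabaaaaaaababa
  23 |  28 | ba
  24 |  18 | baaaaaaababa
  25 |  12 | baaaaabaaaaaaababa
  26 |   1 | baaaabaaababaaaaabaaaaaaababa
  27 |   6 | baaababaaaaabaaaaaaababa
  28 |  26 | baba
  29 |  10 | babaaaaabaaaaaaababa

SA = [29, 19, 20, 13, 21, 14, 2, 22, 15, 3, 23, 7, 16, 4, 24, 8, 27, 17, 11, 0, 5, 25, 9, 28, 18, 12, 1, 6, 26, 10]
[i] adj suffixes → lcp
  [1] 29/19 → 1 ('a')
  [2] 19/20 → 6 ('aaaaaa')
  [3] 20/13 → 5 ('aaaaa')
  [4] 13/21 → 7 ('aaaaaba')
  [5] 21/14 → 4 ('aaaa')
  [6] 14/2 → 8 ('aaaabaaa')
  [7] 2/22 → 6 ('aaaaba')
  [8] 22/15 → 3 ('aaa')
  [9] 15/3 → 7 ('aaabaaa')
  [10] 3/23 → 5 ('aaaba')
  [11] 23/7 → 7 ('aaababa')
  [12] 7/16 → 2 ('aa')
  [13] 16/4 → 6 ('aabaaa')
  [14] 4/24 → 4 ('aaba')
  [15] 24/8 → 6 ('aababa')
  [16] 8/27 → 1 ('a')
  [17] 27/17 → 3 ('aba')
  [18] 17/11 → 7 ('abaaaaa')
  [19] 11/0 → 6 ('abaaaa')
  [20] 0/5 → 5 ('abaaa')
  [21] 5/25 → 3 ('aba')
  [22] 25/9 → 5 ('ababa')
  [23] 9/28 → 0 ('')
  [24] 28/18 → 2 ('ba')
  [25] 18/12 → 6 ('baaaaa')
  [26] 12/1 → 5 ('baaaa')
  [27] 1/6 → 4 ('baaa')
  [28] 6/26 → 2 ('ba')
  [29] 26/10 → 4 ('baba')

n(n+1)/2 = 30·31/2 = 465
Σ LCP = 0 + 1 + 6 + 5 + 7 + 4 + 8 + 6 + 3 + 7 + 5 + 7 + 2 + 6 + 4 + 6 + 1 + 3 + 7 + 6 + 5 + 3 + 5 + 0 + 2 + 6 + 5 + 4 + 2 + 4 = 130
distinct = 465 − 130 = 335

335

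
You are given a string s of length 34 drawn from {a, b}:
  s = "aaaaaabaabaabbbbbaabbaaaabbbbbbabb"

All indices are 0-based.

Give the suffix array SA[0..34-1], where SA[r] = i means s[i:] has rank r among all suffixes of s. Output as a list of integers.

rank→(start, suffix):
  0 → (0, 'aaaaaabaabaabbbbbaabbaaaabbbbbbabb')
  1 → (1, 'aaaaabaabaabbbbbaabbaaaabbbbbbabb')
  2 → (2, 'aaaabaabaabbbbbaabbaaaabbbbbbabb')
  3 → (21, 'aaaabbbbbbabb')
  4 → (3, 'aaabaabaabbbbbaabbaaaabbbbbbabb')
  5 → (22, 'aaabbbbbbabb')
  6 → (4, 'aabaabaabbbbbaabbaaaabbbbbbabb')
  7 → (7, 'aabaabbbbbaabbaaaabbbbbbabb')
  8 → (17, 'aabbaaaabbbbbbabb')
  9 → (10, 'aabbbbbaabbaaaabbbbbbabb')
  10 → (23, 'aabbbbbbabb')
  11 → (5, 'abaabaabbbbbaabbaaaabbbbbbabb')
  12 → (8, 'abaabbbbbaabbaaaabbbbbbabb')
  13 → (31, 'abb')
  14 → (18, 'abbaaaabbbbbbabb')
  15 → (11, 'abbbbbaabbaaaabbbbbbabb')
  16 → (24, 'abbbbbbabb')
  17 → (33, 'b')
  18 → (20, 'baaaabbbbbbabb')
  19 → (6, 'baabaabbbbbaabbaaaabbbbbbabb')
  20 → (16, 'baabbaaaabbbbbbabb')
  21 → (9, 'baabbbbbaabbaaaabbbbbbabb')
  22 → (30, 'babb')
  23 → (32, 'bb')
  24 → (19, 'bbaaaabbbbbbabb')
  25 → (15, 'bbaabbaaaabbbbbbabb')
  26 → (29, 'bbabb')
  27 → (14, 'bbbaabbaaaabbbbbbabb')
  28 → (28, 'bbbabb')
  29 → (13, 'bbbbaabbaaaabbbbbbabb')
  30 → (27, 'bbbbabb')
  31 → (12, 'bbbbbaabbaaaabbbbbbabb')
  32 → (26, 'bbbbbabb')
  33 → (25, 'bbbbbbabb')

[0, 1, 2, 21, 3, 22, 4, 7, 17, 10, 23, 5, 8, 31, 18, 11, 24, 33, 20, 6, 16, 9, 30, 32, 19, 15, 29, 14, 28, 13, 27, 12, 26, 25]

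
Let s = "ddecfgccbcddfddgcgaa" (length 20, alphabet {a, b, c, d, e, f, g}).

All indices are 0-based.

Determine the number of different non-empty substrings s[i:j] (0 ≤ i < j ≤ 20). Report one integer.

194

rank→(start, suffix):
  0 → (19, 'a')
  1 → (18, 'aa')
  2 → (8, 'bcddfddgcgaa')
  3 → (7, 'cbcddfddgcgaa')
  4 → (6, 'ccbcddfddgcgaa')
  5 → (9, 'cddfddgcgaa')
  6 → (3, 'cfgccbcddfddgcgaa')
  7 → (16, 'cgaa')
  8 → (0, 'ddecfgccbcddfddgcgaa')
  9 → (10, 'ddfddgcgaa')
  10 → (13, 'ddgcgaa')
  11 → (1, 'decfgccbcddfddgcgaa')
  12 → (11, 'dfddgcgaa')
  13 → (14, 'dgcgaa')
  14 → (2, 'ecfgccbcddfddgcgaa')
  15 → (12, 'fddgcgaa')
  16 → (4, 'fgccbcddfddgcgaa')
  17 → (17, 'gaa')
  18 → (5, 'gccbcddfddgcgaa')
  19 → (15, 'gcgaa')

SA = [19, 18, 8, 7, 6, 9, 3, 16, 0, 10, 13, 1, 11, 14, 2, 12, 4, 17, 5, 15]
i: (SA[i-1],SA[i]) lcp shared
  1: (19,18) 1 'a'
  2: (18,8) 0 ''
  3: (8,7) 0 ''
  4: (7,6) 1 'c'
  5: (6,9) 1 'c'
  6: (9,3) 1 'c'
  7: (3,16) 1 'c'
  8: (16,0) 0 ''
  9: (0,10) 2 'dd'
  10: (10,13) 2 'dd'
  11: (13,1) 1 'd'
  12: (1,11) 1 'd'
  13: (11,14) 1 'd'
  14: (14,2) 0 ''
  15: (2,12) 0 ''
  16: (12,4) 1 'f'
  17: (4,17) 0 ''
  18: (17,5) 1 'g'
  19: (5,15) 2 'gc'

n(n+1)/2 = 20·21/2 = 210
Σ LCP = 0 + 1 + 0 + 0 + 1 + 1 + 1 + 1 + 0 + 2 + 2 + 1 + 1 + 1 + 0 + 0 + 1 + 0 + 1 + 2 = 16
distinct = 210 − 16 = 194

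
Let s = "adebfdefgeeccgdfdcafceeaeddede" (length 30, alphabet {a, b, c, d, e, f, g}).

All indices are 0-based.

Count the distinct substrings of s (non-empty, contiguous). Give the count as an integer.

436

rank→(start, suffix):
  0 → (0, 'adebfdefgeeccgdfdcafceeaeddede')
  1 → (23, 'aeddede')
  2 → (18, 'afceeaeddede')
  3 → (3, 'bfdefgeeccgdfdcafceeaeddede')
  4 → (17, 'cafceeaeddede')
  5 → (11, 'ccgdfdcafceeaeddede')
  6 → (20, 'ceeaeddede')
  7 → (12, 'cgdfdcafceeaeddede')
  8 → (16, 'dcafceeaeddede')
  9 → (25, 'ddede')
  10 → (28, 'de')
  11 → (1, 'debfdefgeeccgdfdcafceeaeddede')
  12 → (26, 'dede')
  13 → (5, 'defgeeccgdfdcafceeaeddede')
  14 → (14, 'dfdcafceeaeddede')
  15 → (29, 'e')
  16 → (22, 'eaeddede')
  17 → (2, 'ebfdefgeeccgdfdcafceeaeddede')
  18 → (10, 'eccgdfdcafceeaeddede')
  19 → (24, 'eddede')
  20 → (27, 'ede')
  21 → (21, 'eeaeddede')
  22 → (9, 'eeccgdfdcafceeaeddede')
  23 → (6, 'efgeeccgdfdcafceeaeddede')
  24 → (19, 'fceeaeddede')
  25 → (15, 'fdcafceeaeddede')
  26 → (4, 'fdefgeeccgdfdcafceeaeddede')
  27 → (7, 'fgeeccgdfdcafceeaeddede')
  28 → (13, 'gdfdcafceeaeddede')
  29 → (8, 'geeccgdfdcafceeaeddede')

SA = [0, 23, 18, 3, 17, 11, 20, 12, 16, 25, 28, 1, 26, 5, 14, 29, 22, 2, 10, 24, 27, 21, 9, 6, 19, 15, 4, 7, 13, 8]
rank  pair      lcp
   1  s[0:],s[23:]  1  'a'
   2  s[23:],s[18:]  1  'a'
   3  s[18:],s[3:]  0  ''
   4  s[3:],s[17:]  0  ''
   5  s[17:],s[11:]  1  'c'
   6  s[11:],s[20:]  1  'c'
   7  s[20:],s[12:]  1  'c'
   8  s[12:],s[16:]  0  ''
   9  s[16:],s[25:]  1  'd'
  10  s[25:],s[28:]  1  'd'
  11  s[28:],s[1:]  2  'de'
  12  s[1:],s[26:]  2  'de'
  13  s[26:],s[5:]  2  'de'
  14  s[5:],s[14:]  1  'd'
  15  s[14:],s[29:]  0  ''
  16  s[29:],s[22:]  1  'e'
  17  s[22:],s[2:]  1  'e'
  18  s[2:],s[10:]  1  'e'
  19  s[10:],s[24:]  1  'e'
  20  s[24:],s[27:]  2  'ed'
  21  s[27:],s[21:]  1  'e'
  22  s[21:],s[9:]  2  'ee'
  23  s[9:],s[6:]  1  'e'
  24  s[6:],s[19:]  0  ''
  25  s[19:],s[15:]  1  'f'
  26  s[15:],s[4:]  2  'fd'
  27  s[4:],s[7:]  1  'f'
  28  s[7:],s[13:]  0  ''
  29  s[13:],s[8:]  1  'g'

n(n+1)/2 = 30·31/2 = 465
Σ LCP = 0 + 1 + 1 + 0 + 0 + 1 + 1 + 1 + 0 + 1 + 1 + 2 + 2 + 2 + 1 + 0 + 1 + 1 + 1 + 1 + 2 + 1 + 2 + 1 + 0 + 1 + 2 + 1 + 0 + 1 = 29
distinct = 465 − 29 = 436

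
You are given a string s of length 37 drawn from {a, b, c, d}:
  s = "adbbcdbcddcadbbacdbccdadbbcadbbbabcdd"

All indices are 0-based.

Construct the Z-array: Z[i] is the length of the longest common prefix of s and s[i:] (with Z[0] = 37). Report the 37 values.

Z[0]=37
i=1: outside box; Z[1]=0
i=2: outside box; Z[2]=0
i=3: outside box; Z[3]=0
i=4: outside box; Z[4]=0
i=5: outside box; Z[5]=0
i=6: outside box; Z[6]=0
i=7: outside box; Z[7]=0
i=8: outside box; Z[8]=0
i=9: outside box; Z[9]=0
i=10: outside box; Z[10]=0
i=11: outside box; Z[11]=4 grow→box=[11,15)
i=12: min(r-i=3, Z[1]=0)=0; Z[12]=0
i=13: min(r-i=2, Z[2]=0)=0; Z[13]=0
i=14: min(r-i=1, Z[3]=0)=0; Z[14]=0
i=15: outside box; Z[15]=1 grow→box=[15,16)
i=16: outside box; Z[16]=0
i=17: outside box; Z[17]=0
i=18: outside box; Z[18]=0
i=19: outside box; Z[19]=0
i=20: outside box; Z[20]=0
i=21: outside box; Z[21]=0
i=22: outside box; Z[22]=5 grow→box=[22,27)
i=23: min(r-i=4, Z[1]=0)=0; Z[23]=0
i=24: min(r-i=3, Z[2]=0)=0; Z[24]=0
i=25: min(r-i=2, Z[3]=0)=0; Z[25]=0
i=26: min(r-i=1, Z[4]=0)=0; Z[26]=0
i=27: outside box; Z[27]=4 grow→box=[27,31)
i=28: min(r-i=3, Z[1]=0)=0; Z[28]=0
i=29: min(r-i=2, Z[2]=0)=0; Z[29]=0
i=30: min(r-i=1, Z[3]=0)=0; Z[30]=0
i=31: outside box; Z[31]=0
i=32: outside box; Z[32]=1 grow→box=[32,33)
i=33: outside box; Z[33]=0
i=34: outside box; Z[34]=0
i=35: outside box; Z[35]=0
i=36: outside box; Z[36]=0

[37, 0, 0, 0, 0, 0, 0, 0, 0, 0, 0, 4, 0, 0, 0, 1, 0, 0, 0, 0, 0, 0, 5, 0, 0, 0, 0, 4, 0, 0, 0, 0, 1, 0, 0, 0, 0]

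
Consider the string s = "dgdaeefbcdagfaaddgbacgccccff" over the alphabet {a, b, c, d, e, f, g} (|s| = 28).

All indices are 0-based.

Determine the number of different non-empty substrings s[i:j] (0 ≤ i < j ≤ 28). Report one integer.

rank→(start, suffix):
  0 → (13, 'aaddgbacgccccff')
  1 → (19, 'acgccccff')
  2 → (14, 'addgbacgccccff')
  3 → (3, 'aeefbcdagfaaddgbacgccccff')
  4 → (10, 'agfaaddgbacgccccff')
  5 → (18, 'bacgccccff')
  6 → (7, 'bcdagfaaddgbacgccccff')
  7 → (22, 'ccccff')
  8 → (23, 'cccff')
  9 → (24, 'ccff')
  10 → (8, 'cdagfaaddgbacgccccff')
  11 → (25, 'cff')
  12 → (20, 'cgccccff')
  13 → (2, 'daeefbcdagfaaddgbacgccccff')
  14 → (9, 'dagfaaddgbacgccccff')
  15 → (15, 'ddgbacgccccff')
  16 → (16, 'dgbacgccccff')
  17 → (0, 'dgdaeefbcdagfaaddgbacgccccff')
  18 → (4, 'eefbcdagfaaddgbacgccccff')
  19 → (5, 'efbcdagfaaddgbacgccccff')
  20 → (27, 'f')
  21 → (12, 'faaddgbacgccccff')
  22 → (6, 'fbcdagfaaddgbacgccccff')
  23 → (26, 'ff')
  24 → (17, 'gbacgccccff')
  25 → (21, 'gccccff')
  26 → (1, 'gdaeefbcdagfaaddgbacgccccff')
  27 → (11, 'gfaaddgbacgccccff')

SA = [13, 19, 14, 3, 10, 18, 7, 22, 23, 24, 8, 25, 20, 2, 9, 15, 16, 0, 4, 5, 27, 12, 6, 26, 17, 21, 1, 11]
[i] adj suffixes → lcp
  [1] 13/19 → 1 ('a')
  [2] 19/14 → 1 ('a')
  [3] 14/3 → 1 ('a')
  [4] 3/10 → 1 ('a')
  [5] 10/18 → 0 ('')
  [6] 18/7 → 1 ('b')
  [7] 7/22 → 0 ('')
  [8] 22/23 → 3 ('ccc')
  [9] 23/24 → 2 ('cc')
  [10] 24/8 → 1 ('c')
  [11] 8/25 → 1 ('c')
  [12] 25/20 → 1 ('c')
  [13] 20/2 → 0 ('')
  [14] 2/9 → 2 ('da')
  [15] 9/15 → 1 ('d')
  [16] 15/16 → 1 ('d')
  [17] 16/0 → 2 ('dg')
  [18] 0/4 → 0 ('')
  [19] 4/5 → 1 ('e')
  [20] 5/27 → 0 ('')
  [21] 27/12 → 1 ('f')
  [22] 12/6 → 1 ('f')
  [23] 6/26 → 1 ('f')
  [24] 26/17 → 0 ('')
  [25] 17/21 → 1 ('g')
  [26] 21/1 → 1 ('g')
  [27] 1/11 → 1 ('g')

n(n+1)/2 = 28·29/2 = 406
Σ LCP = 0 + 1 + 1 + 1 + 1 + 0 + 1 + 0 + 3 + 2 + 1 + 1 + 1 + 0 + 2 + 1 + 1 + 2 + 0 + 1 + 0 + 1 + 1 + 1 + 0 + 1 + 1 + 1 = 26
distinct = 406 − 26 = 380

380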